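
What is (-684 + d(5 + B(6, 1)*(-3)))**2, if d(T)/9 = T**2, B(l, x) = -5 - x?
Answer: 16621929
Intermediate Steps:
d(T) = 9*T**2
(-684 + d(5 + B(6, 1)*(-3)))**2 = (-684 + 9*(5 + (-5 - 1*1)*(-3))**2)**2 = (-684 + 9*(5 + (-5 - 1)*(-3))**2)**2 = (-684 + 9*(5 - 6*(-3))**2)**2 = (-684 + 9*(5 + 18)**2)**2 = (-684 + 9*23**2)**2 = (-684 + 9*529)**2 = (-684 + 4761)**2 = 4077**2 = 16621929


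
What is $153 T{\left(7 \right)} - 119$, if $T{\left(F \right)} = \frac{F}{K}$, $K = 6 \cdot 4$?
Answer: $- \frac{595}{8} \approx -74.375$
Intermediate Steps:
$K = 24$
$T{\left(F \right)} = \frac{F}{24}$
$153 T{\left(7 \right)} - 119 = 153 \cdot \frac{1}{24} \cdot 7 - 119 = 153 \cdot \frac{7}{24} - 119 = \frac{357}{8} - 119 = - \frac{595}{8}$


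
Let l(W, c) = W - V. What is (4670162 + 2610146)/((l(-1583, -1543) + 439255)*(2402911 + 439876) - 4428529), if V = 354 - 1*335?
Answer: 3640154/622074915191 ≈ 5.8516e-6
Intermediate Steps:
V = 19 (V = 354 - 335 = 19)
l(W, c) = -19 + W (l(W, c) = W - 1*19 = W - 19 = -19 + W)
(4670162 + 2610146)/((l(-1583, -1543) + 439255)*(2402911 + 439876) - 4428529) = (4670162 + 2610146)/(((-19 - 1583) + 439255)*(2402911 + 439876) - 4428529) = 7280308/((-1602 + 439255)*2842787 - 4428529) = 7280308/(437653*2842787 - 4428529) = 7280308/(1244154258911 - 4428529) = 7280308/1244149830382 = 7280308*(1/1244149830382) = 3640154/622074915191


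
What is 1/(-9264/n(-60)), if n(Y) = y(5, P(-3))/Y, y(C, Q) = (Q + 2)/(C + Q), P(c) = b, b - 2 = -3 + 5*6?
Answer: 31/18898560 ≈ 1.6403e-6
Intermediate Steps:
b = 29 (b = 2 + (-3 + 5*6) = 2 + (-3 + 30) = 2 + 27 = 29)
P(c) = 29
y(C, Q) = (2 + Q)/(C + Q)
n(Y) = 31/(34*Y) (n(Y) = ((2 + 29)/(5 + 29))/Y = (31/34)/Y = ((1/34)*31)/Y = 31/(34*Y))
1/(-9264/n(-60)) = 1/(-9264/((31/34)/(-60))) = 1/(-9264/((31/34)*(-1/60))) = 1/(-9264/(-31/2040)) = 1/(-9264*(-2040/31)) = 1/(18898560/31) = 31/18898560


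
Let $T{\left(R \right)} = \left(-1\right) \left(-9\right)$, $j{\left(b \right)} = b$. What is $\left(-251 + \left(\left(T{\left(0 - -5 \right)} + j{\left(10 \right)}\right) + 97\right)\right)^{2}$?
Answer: $18225$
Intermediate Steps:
$T{\left(R \right)} = 9$
$\left(-251 + \left(\left(T{\left(0 - -5 \right)} + j{\left(10 \right)}\right) + 97\right)\right)^{2} = \left(-251 + \left(\left(9 + 10\right) + 97\right)\right)^{2} = \left(-251 + \left(19 + 97\right)\right)^{2} = \left(-251 + 116\right)^{2} = \left(-135\right)^{2} = 18225$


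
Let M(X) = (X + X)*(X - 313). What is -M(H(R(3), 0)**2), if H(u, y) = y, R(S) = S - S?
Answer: 0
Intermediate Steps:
R(S) = 0
M(X) = 2*X*(-313 + X) (M(X) = (2*X)*(-313 + X) = 2*X*(-313 + X))
-M(H(R(3), 0)**2) = -2*0**2*(-313 + 0**2) = -2*0*(-313 + 0) = -2*0*(-313) = -1*0 = 0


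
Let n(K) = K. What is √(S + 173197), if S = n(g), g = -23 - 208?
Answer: √172966 ≈ 415.89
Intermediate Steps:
g = -231
S = -231
√(S + 173197) = √(-231 + 173197) = √172966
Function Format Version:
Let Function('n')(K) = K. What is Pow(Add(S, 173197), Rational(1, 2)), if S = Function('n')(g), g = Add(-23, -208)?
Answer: Pow(172966, Rational(1, 2)) ≈ 415.89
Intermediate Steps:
g = -231
S = -231
Pow(Add(S, 173197), Rational(1, 2)) = Pow(Add(-231, 173197), Rational(1, 2)) = Pow(172966, Rational(1, 2))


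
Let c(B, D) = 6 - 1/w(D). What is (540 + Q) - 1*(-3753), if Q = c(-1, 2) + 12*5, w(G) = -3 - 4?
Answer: 30514/7 ≈ 4359.1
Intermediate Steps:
w(G) = -7
c(B, D) = 43/7 (c(B, D) = 6 - 1/(-7) = 6 - 1*(-⅐) = 6 + ⅐ = 43/7)
Q = 463/7 (Q = 43/7 + 12*5 = 43/7 + 60 = 463/7 ≈ 66.143)
(540 + Q) - 1*(-3753) = (540 + 463/7) - 1*(-3753) = 4243/7 + 3753 = 30514/7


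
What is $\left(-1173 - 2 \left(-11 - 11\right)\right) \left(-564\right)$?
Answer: $636756$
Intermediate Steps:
$\left(-1173 - 2 \left(-11 - 11\right)\right) \left(-564\right) = \left(-1173 - -44\right) \left(-564\right) = \left(-1173 + 44\right) \left(-564\right) = \left(-1129\right) \left(-564\right) = 636756$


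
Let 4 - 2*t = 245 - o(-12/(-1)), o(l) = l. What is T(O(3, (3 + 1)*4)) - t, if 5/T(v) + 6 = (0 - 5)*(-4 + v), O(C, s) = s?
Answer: 3776/33 ≈ 114.42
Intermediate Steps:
T(v) = 5/(14 - 5*v) (T(v) = 5/(-6 + (0 - 5)*(-4 + v)) = 5/(-6 - 5*(-4 + v)) = 5/(-6 + (20 - 5*v)) = 5/(14 - 5*v))
t = -229/2 (t = 2 - (245 - (-12)/(-1))/2 = 2 - (245 - (-12)*(-1))/2 = 2 - (245 - 1*12)/2 = 2 - (245 - 12)/2 = 2 - 1/2*233 = 2 - 233/2 = -229/2 ≈ -114.50)
T(O(3, (3 + 1)*4)) - t = -5/(-14 + 5*((3 + 1)*4)) - 1*(-229/2) = -5/(-14 + 5*(4*4)) + 229/2 = -5/(-14 + 5*16) + 229/2 = -5/(-14 + 80) + 229/2 = -5/66 + 229/2 = 3776/33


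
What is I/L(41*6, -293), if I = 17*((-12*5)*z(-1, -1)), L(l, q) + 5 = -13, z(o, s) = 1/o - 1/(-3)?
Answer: -340/9 ≈ -37.778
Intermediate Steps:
z(o, s) = ⅓ + 1/o (z(o, s) = 1/o - 1*(-⅓) = 1/o + ⅓ = ⅓ + 1/o)
L(l, q) = -18 (L(l, q) = -5 - 13 = -18)
I = 680 (I = 17*((-12*5)*((⅓)*(3 - 1)/(-1))) = 17*(-20*(-1)*2) = 17*(-60*(-⅔)) = 17*40 = 680)
I/L(41*6, -293) = 680/(-18) = 680*(-1/18) = -340/9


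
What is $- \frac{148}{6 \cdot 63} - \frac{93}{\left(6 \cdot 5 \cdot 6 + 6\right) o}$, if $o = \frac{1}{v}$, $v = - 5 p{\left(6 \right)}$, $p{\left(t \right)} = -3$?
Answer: $- \frac{2983}{378} \approx -7.8915$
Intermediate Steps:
$v = 15$ ($v = \left(-5\right) \left(-3\right) = 15$)
$o = \frac{1}{15} \approx 0.066667$
$- \frac{148}{6 \cdot 63} - \frac{93}{\left(6 \cdot 5 \cdot 6 + 6\right) o} = - \frac{148}{6 \cdot 63} - \frac{93}{\left(6 \cdot 5 \cdot 6 + 6\right) \frac{1}{15}} = - \frac{148}{378} - \frac{93}{\left(30 \cdot 6 + 6\right) \frac{1}{15}} = \left(-148\right) \frac{1}{378} - \frac{93}{\left(180 + 6\right) \frac{1}{15}} = - \frac{74}{189} - \frac{93}{186 \cdot \frac{1}{15}} = - \frac{74}{189} - \frac{93}{\frac{62}{5}} = - \frac{74}{189} - \frac{15}{2} = - \frac{2983}{378}$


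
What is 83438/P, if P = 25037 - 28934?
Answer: -83438/3897 ≈ -21.411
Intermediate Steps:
P = -3897
83438/P = 83438/(-3897) = 83438*(-1/3897) = -83438/3897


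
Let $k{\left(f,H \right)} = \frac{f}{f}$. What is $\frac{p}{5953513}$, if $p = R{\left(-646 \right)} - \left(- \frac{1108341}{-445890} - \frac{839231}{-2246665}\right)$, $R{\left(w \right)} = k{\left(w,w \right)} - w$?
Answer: $\frac{43018531662573}{397601578020494270} \approx 0.0001082$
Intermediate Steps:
$k{\left(f,H \right)} = 1$
$R{\left(w \right)} = 1 - w$
$p = \frac{43018531662573}{66784363790}$ ($p = \left(1 - -646\right) - \left(- \frac{1108341}{-445890} - \frac{839231}{-2246665}\right) = \left(1 + 646\right) - \left(\left(-1108341\right) \left(- \frac{1}{445890}\right) - - \frac{839231}{2246665}\right) = 647 - \left(\frac{369447}{148630} + \frac{839231}{2246665}\right) = 647 - \frac{190951709557}{66784363790} = \frac{43018531662573}{66784363790} \approx 644.14$)
$\frac{p}{5953513} = \frac{43018531662573}{66784363790 \cdot 5953513} = \frac{43018531662573}{66784363790} \cdot \frac{1}{5953513} = \frac{43018531662573}{397601578020494270}$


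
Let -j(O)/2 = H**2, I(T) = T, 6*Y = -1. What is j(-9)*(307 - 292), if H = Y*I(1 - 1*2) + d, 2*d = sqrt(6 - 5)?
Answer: -40/3 ≈ -13.333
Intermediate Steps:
Y = -1/6 (Y = (1/6)*(-1) = -1/6 ≈ -0.16667)
d = 1/2 (d = sqrt(6 - 5)/2 = sqrt(1)/2 = (1/2)*1 = 1/2 ≈ 0.50000)
H = 2/3 (H = -(1 - 1*2)/6 + 1/2 = -(1 - 2)/6 + 1/2 = -1/6*(-1) + 1/2 = 1/6 + 1/2 = 2/3 ≈ 0.66667)
j(O) = -8/9 (j(O) = -2*(2/3)**2 = -2*4/9 = -8/9)
j(-9)*(307 - 292) = -8*(307 - 292)/9 = -8/9*15 = -40/3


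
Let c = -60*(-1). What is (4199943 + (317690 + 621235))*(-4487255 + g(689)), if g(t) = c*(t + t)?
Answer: -22634529521100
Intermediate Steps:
c = 60
g(t) = 120*t (g(t) = 60*(t + t) = 60*(2*t) = 120*t)
(4199943 + (317690 + 621235))*(-4487255 + g(689)) = (4199943 + (317690 + 621235))*(-4487255 + 120*689) = (4199943 + 938925)*(-4487255 + 82680) = 5138868*(-4404575) = -22634529521100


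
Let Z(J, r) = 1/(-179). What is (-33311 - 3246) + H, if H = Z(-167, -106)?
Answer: -6543704/179 ≈ -36557.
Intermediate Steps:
Z(J, r) = -1/179
H = -1/179 ≈ -0.0055866
(-33311 - 3246) + H = (-33311 - 3246) - 1/179 = -36557 - 1/179 = -6543704/179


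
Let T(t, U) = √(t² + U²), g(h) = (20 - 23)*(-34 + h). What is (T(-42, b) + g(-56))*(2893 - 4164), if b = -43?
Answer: -343170 - 1271*√3613 ≈ -4.1957e+5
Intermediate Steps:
g(h) = 102 - 3*h (g(h) = -3*(-34 + h) = 102 - 3*h)
T(t, U) = √(U² + t²)
(T(-42, b) + g(-56))*(2893 - 4164) = (√((-43)² + (-42)²) + (102 - 3*(-56)))*(2893 - 4164) = (√(1849 + 1764) + (102 + 168))*(-1271) = (√3613 + 270)*(-1271) = (270 + √3613)*(-1271) = -343170 - 1271*√3613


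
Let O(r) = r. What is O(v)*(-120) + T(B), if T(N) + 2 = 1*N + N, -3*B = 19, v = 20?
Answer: -7244/3 ≈ -2414.7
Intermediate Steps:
B = -19/3 (B = -⅓*19 = -19/3 ≈ -6.3333)
T(N) = -2 + 2*N (T(N) = -2 + (1*N + N) = -2 + (N + N) = -2 + 2*N)
O(v)*(-120) + T(B) = 20*(-120) + (-2 + 2*(-19/3)) = -2400 + (-2 - 38/3) = -2400 - 44/3 = -7244/3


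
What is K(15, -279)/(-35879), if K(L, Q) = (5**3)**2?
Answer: -15625/35879 ≈ -0.43549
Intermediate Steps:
K(L, Q) = 15625 (K(L, Q) = 125**2 = 15625)
K(15, -279)/(-35879) = 15625/(-35879) = 15625*(-1/35879) = -15625/35879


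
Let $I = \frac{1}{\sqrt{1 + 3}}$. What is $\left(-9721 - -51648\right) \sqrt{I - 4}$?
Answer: $\frac{41927 i \sqrt{14}}{2} \approx 78438.0 i$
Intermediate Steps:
$I = \frac{1}{2}$ ($I = \frac{1}{\sqrt{4}} = \frac{1}{2} \approx 0.5$)
$\left(-9721 - -51648\right) \sqrt{I - 4} = \left(-9721 - -51648\right) \sqrt{\frac{1}{2} - 4} = \left(-9721 + 51648\right) \sqrt{- \frac{7}{2}} = 41927 \frac{i \sqrt{14}}{2} = \frac{41927 i \sqrt{14}}{2}$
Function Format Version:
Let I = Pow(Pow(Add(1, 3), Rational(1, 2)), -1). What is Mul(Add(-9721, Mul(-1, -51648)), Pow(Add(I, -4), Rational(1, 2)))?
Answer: Mul(Rational(41927, 2), I, Pow(14, Rational(1, 2))) ≈ Mul(78438., I)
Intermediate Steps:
I = Rational(1, 2) (I = Pow(Pow(4, Rational(1, 2)), -1) = Pow(2, -1) = Rational(1, 2) ≈ 0.50000)
Mul(Add(-9721, Mul(-1, -51648)), Pow(Add(I, -4), Rational(1, 2))) = Mul(Add(-9721, Mul(-1, -51648)), Pow(Add(Rational(1, 2), -4), Rational(1, 2))) = Mul(Add(-9721, 51648), Pow(Rational(-7, 2), Rational(1, 2))) = Mul(41927, Mul(Rational(1, 2), I, Pow(14, Rational(1, 2)))) = Mul(Rational(41927, 2), I, Pow(14, Rational(1, 2)))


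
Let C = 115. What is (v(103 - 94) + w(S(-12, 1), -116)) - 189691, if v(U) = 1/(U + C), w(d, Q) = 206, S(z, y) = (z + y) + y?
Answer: -23496139/124 ≈ -1.8949e+5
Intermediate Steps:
S(z, y) = z + 2*y (S(z, y) = (y + z) + y = z + 2*y)
v(U) = 1/(115 + U) (v(U) = 1/(U + 115) = 1/(115 + U))
(v(103 - 94) + w(S(-12, 1), -116)) - 189691 = (1/(115 + (103 - 94)) + 206) - 189691 = (1/(115 + 9) + 206) - 189691 = (1/124 + 206) - 189691 = 25545/124 - 189691 = -23496139/124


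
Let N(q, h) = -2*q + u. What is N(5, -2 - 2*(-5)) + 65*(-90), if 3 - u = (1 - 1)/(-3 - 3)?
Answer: -5857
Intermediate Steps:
u = 3 (u = 3 - (1 - 1)/(-3 - 3) = 3 - 0/(-6) = 3 - 0*(-1)/6 = 3 - 1*0 = 3 + 0 = 3)
N(q, h) = 3 - 2*q (N(q, h) = -2*q + 3 = 3 - 2*q)
N(5, -2 - 2*(-5)) + 65*(-90) = (3 - 2*5) + 65*(-90) = (3 - 10) - 5850 = -7 - 5850 = -5857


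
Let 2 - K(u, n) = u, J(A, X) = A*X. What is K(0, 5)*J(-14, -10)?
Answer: 280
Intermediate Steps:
K(u, n) = 2 - u
K(0, 5)*J(-14, -10) = (2 - 1*0)*(-14*(-10)) = (2 + 0)*140 = 2*140 = 280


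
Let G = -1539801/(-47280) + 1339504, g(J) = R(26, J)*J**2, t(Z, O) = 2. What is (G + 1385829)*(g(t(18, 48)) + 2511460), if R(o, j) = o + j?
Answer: 26969110287451871/3940 ≈ 6.8450e+12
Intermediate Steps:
R(o, j) = j + o
g(J) = J**2*(26 + J) (g(J) = (J + 26)*J**2 = (26 + J)*J**2 = J**2*(26 + J))
G = 21111096307/15760 (G = -1539801*(-1/47280) + 1339504 = 513267/15760 + 1339504 = 21111096307/15760 ≈ 1.3395e+6)
(G + 1385829)*(g(t(18, 48)) + 2511460) = (21111096307/15760 + 1385829)*(2**2*(26 + 2) + 2511460) = 42951761347*(4*28 + 2511460)/15760 = 42951761347*(112 + 2511460)/15760 = (42951761347/15760)*2511572 = 26969110287451871/3940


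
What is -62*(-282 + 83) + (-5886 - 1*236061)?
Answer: -229609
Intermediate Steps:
-62*(-282 + 83) + (-5886 - 1*236061) = -62*(-199) + (-5886 - 236061) = 12338 - 241947 = -229609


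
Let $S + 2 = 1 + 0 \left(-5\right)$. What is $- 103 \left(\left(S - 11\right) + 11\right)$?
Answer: $103$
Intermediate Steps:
$S = -1$ ($S = -2 + \left(1 + 0 \left(-5\right)\right) = -2 + \left(1 + 0\right) = -2 + 1 = -1$)
$- 103 \left(\left(S - 11\right) + 11\right) = - 103 \left(\left(-1 - 11\right) + 11\right) = - 103 \left(-12 + 11\right) = \left(-103\right) \left(-1\right) = 103$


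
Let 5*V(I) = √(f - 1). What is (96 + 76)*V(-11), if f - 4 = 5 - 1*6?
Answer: 172*√2/5 ≈ 48.649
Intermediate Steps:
f = 3 (f = 4 + (5 - 1*6) = 4 + (5 - 6) = 4 - 1 = 3)
V(I) = √2/5 (V(I) = √(3 - 1)/5 = √2/5)
(96 + 76)*V(-11) = (96 + 76)*(√2/5) = 172*(√2/5) = 172*√2/5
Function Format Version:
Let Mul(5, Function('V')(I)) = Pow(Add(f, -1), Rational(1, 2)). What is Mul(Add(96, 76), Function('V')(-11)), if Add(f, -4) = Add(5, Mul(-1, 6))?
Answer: Mul(Rational(172, 5), Pow(2, Rational(1, 2))) ≈ 48.649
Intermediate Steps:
f = 3 (f = Add(4, Add(5, Mul(-1, 6))) = Add(4, Add(5, -6)) = Add(4, -1) = 3)
Function('V')(I) = Mul(Rational(1, 5), Pow(2, Rational(1, 2))) (Function('V')(I) = Mul(Rational(1, 5), Pow(Add(3, -1), Rational(1, 2))) = Mul(Rational(1, 5), Pow(2, Rational(1, 2))))
Mul(Add(96, 76), Function('V')(-11)) = Mul(Add(96, 76), Mul(Rational(1, 5), Pow(2, Rational(1, 2)))) = Mul(172, Mul(Rational(1, 5), Pow(2, Rational(1, 2)))) = Mul(Rational(172, 5), Pow(2, Rational(1, 2)))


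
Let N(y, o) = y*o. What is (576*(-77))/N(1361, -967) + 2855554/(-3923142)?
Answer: -1792079151607/2581598092677 ≈ -0.69417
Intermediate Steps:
N(y, o) = o*y
(576*(-77))/N(1361, -967) + 2855554/(-3923142) = (576*(-77))/((-967*1361)) + 2855554/(-3923142) = -44352/(-1316087) + 2855554*(-1/3923142) = -44352*(-1/1316087) - 1427777/1961571 = 44352/1316087 - 1427777/1961571 = -1792079151607/2581598092677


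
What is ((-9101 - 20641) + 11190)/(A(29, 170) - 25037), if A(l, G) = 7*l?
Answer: 3092/4139 ≈ 0.74704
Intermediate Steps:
((-9101 - 20641) + 11190)/(A(29, 170) - 25037) = ((-9101 - 20641) + 11190)/(7*29 - 25037) = (-29742 + 11190)/(203 - 25037) = -18552/(-24834) = -18552*(-1/24834) = 3092/4139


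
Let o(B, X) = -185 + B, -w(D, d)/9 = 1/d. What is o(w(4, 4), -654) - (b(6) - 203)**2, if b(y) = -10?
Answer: -182225/4 ≈ -45556.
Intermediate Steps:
w(D, d) = -9/d
o(w(4, 4), -654) - (b(6) - 203)**2 = (-185 - 9/4) - (-10 - 203)**2 = (-185 - 9*1/4) - 1*(-213)**2 = (-185 - 9/4) - 1*45369 = -749/4 - 45369 = -182225/4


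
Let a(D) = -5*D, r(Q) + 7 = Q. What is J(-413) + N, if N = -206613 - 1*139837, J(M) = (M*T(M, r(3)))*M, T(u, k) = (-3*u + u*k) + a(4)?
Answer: 489357149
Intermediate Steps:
r(Q) = -7 + Q
T(u, k) = -20 - 3*u + k*u (T(u, k) = (-3*u + u*k) - 5*4 = (-3*u + k*u) - 20 = -20 - 3*u + k*u)
J(M) = M**2*(-20 - 7*M) (J(M) = (M*(-20 - 3*M + (-7 + 3)*M))*M = (M*(-20 - 3*M - 4*M))*M = (M*(-20 - 7*M))*M = M**2*(-20 - 7*M))
N = -346450 (N = -206613 - 139837 = -346450)
J(-413) + N = (-413)**2*(-20 - 7*(-413)) - 346450 = 170569*(-20 + 2891) - 346450 = 170569*2871 - 346450 = 489703599 - 346450 = 489357149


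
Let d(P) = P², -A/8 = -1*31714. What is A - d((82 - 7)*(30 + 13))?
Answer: -10146913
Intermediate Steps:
A = 253712 (A = -(-8)*31714 = -8*(-31714) = 253712)
A - d((82 - 7)*(30 + 13)) = 253712 - ((82 - 7)*(30 + 13))² = 253712 - (75*43)² = 253712 - 1*3225² = 253712 - 1*10400625 = 253712 - 10400625 = -10146913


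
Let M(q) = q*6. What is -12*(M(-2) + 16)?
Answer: -48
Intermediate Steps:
M(q) = 6*q
-12*(M(-2) + 16) = -12*(6*(-2) + 16) = -12*(-12 + 16) = -12*4 = -48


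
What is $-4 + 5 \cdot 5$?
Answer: $21$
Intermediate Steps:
$-4 + 5 \cdot 5 = -4 + 25 = 21$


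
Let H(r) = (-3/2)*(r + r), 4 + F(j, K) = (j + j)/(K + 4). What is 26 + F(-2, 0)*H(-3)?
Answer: -19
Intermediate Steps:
F(j, K) = -4 + 2*j/(4 + K) (F(j, K) = -4 + (j + j)/(K + 4) = -4 + (2*j)/(4 + K) = -4 + 2*j/(4 + K))
H(r) = -3*r (H(r) = (-3*1/2)*(2*r) = -3*r)
26 + F(-2, 0)*H(-3) = 26 + (2*(-8 - 2 - 2*0)/(4 + 0))*(-3*(-3)) = 26 + (2*(-8 - 2 + 0)/4)*9 = 26 + (2*(1/4)*(-10))*9 = 26 - 5*9 = 26 - 45 = -19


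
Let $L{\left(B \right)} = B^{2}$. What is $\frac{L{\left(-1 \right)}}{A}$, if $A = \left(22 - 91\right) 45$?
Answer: $- \frac{1}{3105} \approx -0.00032206$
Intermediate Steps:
$A = -3105$ ($A = \left(-69\right) 45 = -3105$)
$\frac{L{\left(-1 \right)}}{A} = \frac{\left(-1\right)^{2}}{-3105} = 1 \left(- \frac{1}{3105}\right) = - \frac{1}{3105}$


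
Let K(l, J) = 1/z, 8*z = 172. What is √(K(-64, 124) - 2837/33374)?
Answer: I*√79278234926/1435082 ≈ 0.1962*I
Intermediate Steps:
z = 43/2 (z = (⅛)*172 = 43/2 ≈ 21.500)
K(l, J) = 2/43 (K(l, J) = 1/(43/2) = 2/43)
√(K(-64, 124) - 2837/33374) = √(2/43 - 2837/33374) = √(-55243/1435082) = I*√79278234926/1435082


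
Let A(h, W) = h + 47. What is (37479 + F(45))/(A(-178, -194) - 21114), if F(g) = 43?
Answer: -37522/21245 ≈ -1.7662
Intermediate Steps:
A(h, W) = 47 + h
(37479 + F(45))/(A(-178, -194) - 21114) = (37479 + 43)/((47 - 178) - 21114) = 37522/(-131 - 21114) = 37522/(-21245) = 37522*(-1/21245) = -37522/21245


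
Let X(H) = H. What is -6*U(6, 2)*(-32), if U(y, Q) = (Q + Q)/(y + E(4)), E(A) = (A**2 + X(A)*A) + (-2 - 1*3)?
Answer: 256/11 ≈ 23.273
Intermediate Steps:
E(A) = -5 + 2*A**2 (E(A) = (A**2 + A*A) + (-2 - 1*3) = (A**2 + A**2) + (-2 - 3) = 2*A**2 - 5 = -5 + 2*A**2)
U(y, Q) = 2*Q/(27 + y) (U(y, Q) = (Q + Q)/(y + (-5 + 2*4**2)) = (2*Q)/(y + (-5 + 2*16)) = (2*Q)/(y + (-5 + 32)) = (2*Q)/(y + 27) = (2*Q)/(27 + y) = 2*Q/(27 + y))
-6*U(6, 2)*(-32) = -12*2/(27 + 6)*(-32) = -12*2/33*(-32) = -6*4/33*(-32) = -8/11*(-32) = 256/11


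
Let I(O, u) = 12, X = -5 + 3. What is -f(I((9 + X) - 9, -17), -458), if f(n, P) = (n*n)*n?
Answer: -1728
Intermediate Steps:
X = -2
f(n, P) = n³ (f(n, P) = n²*n = n³)
-f(I((9 + X) - 9, -17), -458) = -1*12³ = -1*1728 = -1728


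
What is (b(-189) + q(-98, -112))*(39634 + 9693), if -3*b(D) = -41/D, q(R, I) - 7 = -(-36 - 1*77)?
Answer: 3354186673/567 ≈ 5.9157e+6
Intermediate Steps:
q(R, I) = 120 (q(R, I) = 7 - (-36 - 1*77) = 7 - (-36 - 77) = 7 - 1*(-113) = 7 + 113 = 120)
b(D) = 41/(3*D) (b(D) = -(-41)/(3*D) = 41/(3*D))
(b(-189) + q(-98, -112))*(39634 + 9693) = ((41/3)/(-189) + 120)*(39634 + 9693) = ((41/3)*(-1/189) + 120)*49327 = (-41/567 + 120)*49327 = (67999/567)*49327 = 3354186673/567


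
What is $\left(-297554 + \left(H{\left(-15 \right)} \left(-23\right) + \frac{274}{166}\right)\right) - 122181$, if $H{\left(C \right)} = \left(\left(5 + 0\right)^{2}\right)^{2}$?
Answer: $- \frac{36030993}{83} \approx -4.3411 \cdot 10^{5}$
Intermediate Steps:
$H{\left(C \right)} = 625$ ($H{\left(C \right)} = \left(5^{2}\right)^{2} = 25^{2} = 625$)
$\left(-297554 + \left(H{\left(-15 \right)} \left(-23\right) + \frac{274}{166}\right)\right) - 122181 = \left(-297554 + \left(625 \left(-23\right) + \frac{274}{166}\right)\right) - 122181 = \left(-297554 + \left(-14375 + 274 \cdot \frac{1}{166}\right)\right) - 122181 = \left(-297554 + \left(-14375 + \frac{137}{83}\right)\right) - 122181 = \left(-297554 - \frac{1192988}{83}\right) - 122181 = - \frac{25889970}{83} - 122181 = - \frac{36030993}{83}$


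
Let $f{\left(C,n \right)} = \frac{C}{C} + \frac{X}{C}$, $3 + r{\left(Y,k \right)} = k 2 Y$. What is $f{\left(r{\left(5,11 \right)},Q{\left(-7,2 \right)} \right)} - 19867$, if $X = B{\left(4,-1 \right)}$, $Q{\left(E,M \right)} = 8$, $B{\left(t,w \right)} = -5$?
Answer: $- \frac{2125667}{107} \approx -19866.0$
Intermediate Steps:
$X = -5$
$r{\left(Y,k \right)} = -3 + 2 Y k$ ($r{\left(Y,k \right)} = -3 + k 2 Y = -3 + 2 k Y = -3 + 2 Y k$)
$f{\left(C,n \right)} = 1 - \frac{5}{C}$ ($f{\left(C,n \right)} = \frac{C}{C} - \frac{5}{C} = 1 - \frac{5}{C}$)
$f{\left(r{\left(5,11 \right)},Q{\left(-7,2 \right)} \right)} - 19867 = \frac{-5 - \left(3 - 110\right)}{-3 + 2 \cdot 5 \cdot 11} - 19867 = \frac{-5 + \left(-3 + 110\right)}{-3 + 110} - 19867 = \frac{-5 + 107}{107} - 19867 = \frac{1}{107} \cdot 102 - 19867 = \frac{102}{107} - 19867 = - \frac{2125667}{107}$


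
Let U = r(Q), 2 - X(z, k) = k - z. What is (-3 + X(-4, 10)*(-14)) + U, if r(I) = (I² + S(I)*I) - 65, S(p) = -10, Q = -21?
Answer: 751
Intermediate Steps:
r(I) = -65 + I² - 10*I (r(I) = (I² - 10*I) - 65 = -65 + I² - 10*I)
X(z, k) = 2 + z - k (X(z, k) = 2 - (k - z) = 2 + (z - k) = 2 + z - k)
U = 586 (U = -65 + (-21)² - 10*(-21) = -65 + 441 + 210 = 586)
(-3 + X(-4, 10)*(-14)) + U = (-3 + (2 - 4 - 1*10)*(-14)) + 586 = (-3 + (2 - 4 - 10)*(-14)) + 586 = (-3 - 12*(-14)) + 586 = (-3 + 168) + 586 = 165 + 586 = 751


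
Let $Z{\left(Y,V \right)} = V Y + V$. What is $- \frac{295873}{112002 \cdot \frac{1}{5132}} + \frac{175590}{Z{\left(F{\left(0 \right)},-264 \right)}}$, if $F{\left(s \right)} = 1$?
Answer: $- \frac{6222669059}{448008} \approx -13890.0$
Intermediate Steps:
$Z{\left(Y,V \right)} = V + V Y$
$- \frac{295873}{112002 \cdot \frac{1}{5132}} + \frac{175590}{Z{\left(F{\left(0 \right)},-264 \right)}} = - \frac{295873}{112002 \cdot \frac{1}{5132}} + \frac{175590}{\left(-264\right) \left(1 + 1\right)} = - \frac{295873}{112002 \cdot \frac{1}{5132}} + \frac{175590}{\left(-264\right) 2} = - \frac{295873}{\frac{56001}{2566}} + \frac{175590}{-528} = \left(-295873\right) \frac{2566}{56001} + 175590 \left(- \frac{1}{528}\right) = - \frac{759210118}{56001} - \frac{29265}{88} = - \frac{6222669059}{448008}$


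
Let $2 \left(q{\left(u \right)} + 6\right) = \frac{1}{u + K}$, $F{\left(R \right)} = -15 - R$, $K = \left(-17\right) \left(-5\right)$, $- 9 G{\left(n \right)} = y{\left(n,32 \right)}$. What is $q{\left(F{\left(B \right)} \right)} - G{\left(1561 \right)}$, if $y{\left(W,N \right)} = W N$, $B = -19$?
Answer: $\frac{8881853}{1602} \approx 5544.2$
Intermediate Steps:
$y{\left(W,N \right)} = N W$
$G{\left(n \right)} = - \frac{32 n}{9}$
$K = 85$
$q{\left(u \right)} = -6 + \frac{1}{2 \left(85 + u\right)}$ ($q{\left(u \right)} = -6 + \frac{1}{2 \left(u + 85\right)} = -6 + \frac{1}{2 \left(85 + u\right)}$)
$q{\left(F{\left(B \right)} \right)} - G{\left(1561 \right)} = \frac{-1019 - 12 \left(-15 - -19\right)}{2 \left(85 - -4\right)} - \left(- \frac{32}{9}\right) 1561 = \frac{-1019 - 12 \left(-15 + 19\right)}{2 \left(85 + \left(-15 + 19\right)\right)} - - \frac{49952}{9} = \frac{-1019 - 48}{2 \left(85 + 4\right)} + \frac{49952}{9} = \frac{-1019 - 48}{2 \cdot 89} + \frac{49952}{9} = \frac{1}{2} \cdot \frac{1}{89} \left(-1067\right) + \frac{49952}{9} = - \frac{1067}{178} + \frac{49952}{9} = \frac{8881853}{1602}$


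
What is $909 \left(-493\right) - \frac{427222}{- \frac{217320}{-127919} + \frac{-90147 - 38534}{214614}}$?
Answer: $- \frac{25253017087225869}{30179169641} \approx -8.3677 \cdot 10^{5}$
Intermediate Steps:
$909 \left(-493\right) - \frac{427222}{- \frac{217320}{-127919} + \frac{-90147 - 38534}{214614}} = -448137 - \frac{427222}{\left(-217320\right) \left(- \frac{1}{127919}\right) - \frac{128681}{214614}} = -448137 - \frac{427222}{\frac{217320}{127919} - \frac{128681}{214614}} = -448137 - \frac{427222}{\frac{30179169641}{27453208266}} = -448137 - \frac{11728614541817052}{30179169641} = - \frac{25253017087225869}{30179169641}$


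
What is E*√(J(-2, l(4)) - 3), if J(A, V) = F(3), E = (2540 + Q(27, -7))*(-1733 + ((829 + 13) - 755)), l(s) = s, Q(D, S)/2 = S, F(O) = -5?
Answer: -8315592*I*√2 ≈ -1.176e+7*I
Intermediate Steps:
Q(D, S) = 2*S
E = -4157796 (E = (2540 + 2*(-7))*(-1733 + ((829 + 13) - 755)) = (2540 - 14)*(-1733 + (842 - 755)) = 2526*(-1733 + 87) = 2526*(-1646) = -4157796)
J(A, V) = -5
E*√(J(-2, l(4)) - 3) = -4157796*√(-5 - 3) = -8315592*I*√2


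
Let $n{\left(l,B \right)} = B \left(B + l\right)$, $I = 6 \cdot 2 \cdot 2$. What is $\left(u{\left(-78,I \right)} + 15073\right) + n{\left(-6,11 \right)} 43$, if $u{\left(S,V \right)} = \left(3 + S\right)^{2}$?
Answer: $23063$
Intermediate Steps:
$I = 24$ ($I = 12 \cdot 2 = 24$)
$\left(u{\left(-78,I \right)} + 15073\right) + n{\left(-6,11 \right)} 43 = \left(\left(3 - 78\right)^{2} + 15073\right) + 11 \left(11 - 6\right) 43 = \left(\left(-75\right)^{2} + 15073\right) + 11 \cdot 5 \cdot 43 = \left(5625 + 15073\right) + 55 \cdot 43 = 20698 + 2365 = 23063$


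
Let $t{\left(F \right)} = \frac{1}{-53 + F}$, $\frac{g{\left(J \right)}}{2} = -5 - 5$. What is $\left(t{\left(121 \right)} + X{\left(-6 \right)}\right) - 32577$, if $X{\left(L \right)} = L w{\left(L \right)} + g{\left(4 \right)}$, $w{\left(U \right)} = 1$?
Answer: $- \frac{2217003}{68} \approx -32603.0$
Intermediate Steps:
$g{\left(J \right)} = -20$ ($g{\left(J \right)} = 2 \left(-5 - 5\right) = 2 \left(-10\right) = -20$)
$X{\left(L \right)} = -20 + L$ ($X{\left(L \right)} = L 1 - 20 = L - 20 = -20 + L$)
$\left(t{\left(121 \right)} + X{\left(-6 \right)}\right) - 32577 = \left(\frac{1}{-53 + 121} - 26\right) - 32577 = \left(\frac{1}{68} - 26\right) - 32577 = - \frac{1767}{68} - 32577 = - \frac{2217003}{68}$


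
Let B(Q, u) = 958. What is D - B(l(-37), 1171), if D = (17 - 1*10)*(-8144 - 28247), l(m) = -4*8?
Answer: -255695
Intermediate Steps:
l(m) = -32
D = -254737 (D = (17 - 10)*(-36391) = 7*(-36391) = -254737)
D - B(l(-37), 1171) = -254737 - 1*958 = -254737 - 958 = -255695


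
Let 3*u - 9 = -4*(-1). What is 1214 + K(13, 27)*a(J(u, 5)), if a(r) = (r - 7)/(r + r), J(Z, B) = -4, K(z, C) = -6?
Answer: 4823/4 ≈ 1205.8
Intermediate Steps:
u = 13/3 (u = 3 + (-4*(-1))/3 = 3 + (⅓)*4 = 3 + 4/3 = 13/3 ≈ 4.3333)
a(r) = (-7 + r)/(2*r) (a(r) = (-7 + r)/((2*r)) = (-7 + r)*(1/(2*r)) = (-7 + r)/(2*r))
1214 + K(13, 27)*a(J(u, 5)) = 1214 - 3*(-7 - 4)/(-4) = 1214 - 3*(-1)*(-11)/4 = 1214 - 6*11/8 = 1214 - 33/4 = 4823/4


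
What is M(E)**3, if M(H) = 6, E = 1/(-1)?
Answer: 216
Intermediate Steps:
E = -1
M(E)**3 = 6**3 = 216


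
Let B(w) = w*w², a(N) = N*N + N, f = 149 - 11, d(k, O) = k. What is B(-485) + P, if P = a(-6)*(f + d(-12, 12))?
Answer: -114080345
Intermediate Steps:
f = 138
a(N) = N + N² (a(N) = N² + N = N + N²)
B(w) = w³
P = 3780 (P = (-6*(1 - 6))*(138 - 12) = -6*(-5)*126 = 30*126 = 3780)
B(-485) + P = (-485)³ + 3780 = -114084125 + 3780 = -114080345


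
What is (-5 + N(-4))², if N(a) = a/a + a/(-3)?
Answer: 64/9 ≈ 7.1111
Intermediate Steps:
N(a) = 1 - a/3 (N(a) = 1 + a*(-⅓) = 1 - a/3)
(-5 + N(-4))² = (-5 + (1 - ⅓*(-4)))² = (-5 + (1 + 4/3))² = (-5 + 7/3)² = (-8/3)² = 64/9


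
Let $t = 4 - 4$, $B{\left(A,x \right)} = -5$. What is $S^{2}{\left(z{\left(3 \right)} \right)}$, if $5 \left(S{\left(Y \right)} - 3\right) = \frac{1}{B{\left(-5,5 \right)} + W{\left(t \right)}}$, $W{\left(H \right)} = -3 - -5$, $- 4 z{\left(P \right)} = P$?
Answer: $\frac{1936}{225} \approx 8.6044$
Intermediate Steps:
$z{\left(P \right)} = - \frac{P}{4}$
$t = 0$
$W{\left(H \right)} = 2$ ($W{\left(H \right)} = -3 + 5 = 2$)
$S{\left(Y \right)} = \frac{44}{15}$ ($S{\left(Y \right)} = 3 + \frac{1}{5 \left(-5 + 2\right)} = 3 + \frac{1}{5 \left(-3\right)} = 3 + \frac{1}{5} \left(- \frac{1}{3}\right) = 3 - \frac{1}{15} = \frac{44}{15}$)
$S^{2}{\left(z{\left(3 \right)} \right)} = \left(\frac{44}{15}\right)^{2} = \frac{1936}{225}$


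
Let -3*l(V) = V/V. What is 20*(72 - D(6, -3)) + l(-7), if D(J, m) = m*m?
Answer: 3779/3 ≈ 1259.7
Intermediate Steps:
l(V) = -⅓ (l(V) = -V/(3*V) = -⅓*1 = -⅓)
D(J, m) = m²
20*(72 - D(6, -3)) + l(-7) = 20*(72 - 1*(-3)²) - ⅓ = 20*(72 - 1*9) - ⅓ = 20*(72 - 9) - ⅓ = 20*63 - ⅓ = 1260 - ⅓ = 3779/3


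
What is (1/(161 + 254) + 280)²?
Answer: 13502672401/172225 ≈ 78401.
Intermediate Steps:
(1/(161 + 254) + 280)² = (1/415 + 280)² = (116201/415)² = 13502672401/172225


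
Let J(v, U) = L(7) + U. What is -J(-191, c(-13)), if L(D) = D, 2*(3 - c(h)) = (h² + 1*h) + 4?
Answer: 70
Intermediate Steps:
c(h) = 1 - h/2 - h²/2 (c(h) = 3 - ((h² + 1*h) + 4)/2 = 3 - ((h² + h) + 4)/2 = 3 - ((h + h²) + 4)/2 = 3 - (4 + h + h²)/2 = 3 + (-2 - h/2 - h²/2) = 1 - h/2 - h²/2)
J(v, U) = 7 + U
-J(-191, c(-13)) = -(7 + (1 - ½*(-13) - ½*(-13)²)) = -(7 + (1 + 13/2 - ½*169)) = -(7 + (1 + 13/2 - 169/2)) = -(7 - 77) = -1*(-70) = 70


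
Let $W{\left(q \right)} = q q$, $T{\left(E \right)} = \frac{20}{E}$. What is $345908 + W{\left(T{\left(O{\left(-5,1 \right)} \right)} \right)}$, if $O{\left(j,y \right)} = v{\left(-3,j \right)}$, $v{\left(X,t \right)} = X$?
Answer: $\frac{3113572}{9} \approx 3.4595 \cdot 10^{5}$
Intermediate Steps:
$O{\left(j,y \right)} = -3$
$W{\left(q \right)} = q^{2}$
$345908 + W{\left(T{\left(O{\left(-5,1 \right)} \right)} \right)} = 345908 + \left(\frac{20}{-3}\right)^{2} = 345908 + \left(20 \left(- \frac{1}{3}\right)\right)^{2} = 345908 + \left(- \frac{20}{3}\right)^{2} = 345908 + \frac{400}{9} = \frac{3113572}{9}$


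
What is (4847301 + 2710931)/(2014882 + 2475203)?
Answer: 7558232/4490085 ≈ 1.6833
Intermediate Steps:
(4847301 + 2710931)/(2014882 + 2475203) = 7558232/4490085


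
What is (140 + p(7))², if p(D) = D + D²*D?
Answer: 240100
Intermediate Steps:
p(D) = D + D³
(140 + p(7))² = (140 + (7 + 7³))² = (140 + (7 + 343))² = (140 + 350)² = 490² = 240100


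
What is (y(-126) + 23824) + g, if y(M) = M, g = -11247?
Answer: 12451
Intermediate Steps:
(y(-126) + 23824) + g = (-126 + 23824) - 11247 = 23698 - 11247 = 12451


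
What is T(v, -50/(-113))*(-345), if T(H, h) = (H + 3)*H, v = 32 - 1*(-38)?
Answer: -1762950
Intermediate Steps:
v = 70 (v = 32 + 38 = 70)
T(H, h) = H*(3 + H) (T(H, h) = (3 + H)*H = H*(3 + H))
T(v, -50/(-113))*(-345) = (70*(3 + 70))*(-345) = (70*73)*(-345) = 5110*(-345) = -1762950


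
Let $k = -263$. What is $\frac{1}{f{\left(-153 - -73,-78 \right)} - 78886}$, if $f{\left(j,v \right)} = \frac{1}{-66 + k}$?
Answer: $- \frac{329}{25953495} \approx -1.2677 \cdot 10^{-5}$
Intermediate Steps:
$f{\left(j,v \right)} = - \frac{1}{329}$ ($f{\left(j,v \right)} = \frac{1}{-66 - 263} = \frac{1}{-329} = - \frac{1}{329}$)
$\frac{1}{f{\left(-153 - -73,-78 \right)} - 78886} = \frac{1}{- \frac{1}{329} - 78886} = \frac{1}{- \frac{25953495}{329}} = - \frac{329}{25953495}$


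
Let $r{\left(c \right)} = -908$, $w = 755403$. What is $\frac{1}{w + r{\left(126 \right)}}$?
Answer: $\frac{1}{754495} \approx 1.3254 \cdot 10^{-6}$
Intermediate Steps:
$\frac{1}{w + r{\left(126 \right)}} = \frac{1}{755403 - 908} = \frac{1}{754495}$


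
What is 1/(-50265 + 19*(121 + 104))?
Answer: -1/45990 ≈ -2.1744e-5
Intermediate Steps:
1/(-50265 + 19*(121 + 104)) = 1/(-50265 + 19*225) = 1/(-50265 + 4275) = 1/(-45990) = -1/45990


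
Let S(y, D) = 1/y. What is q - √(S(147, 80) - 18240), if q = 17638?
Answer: 17638 - I*√8043837/21 ≈ 17638.0 - 135.06*I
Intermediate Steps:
q - √(S(147, 80) - 18240) = 17638 - √(1/147 - 18240) = 17638 - √(-2681279/147) = 17638 - I*√8043837/21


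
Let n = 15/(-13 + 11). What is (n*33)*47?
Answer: -23265/2 ≈ -11633.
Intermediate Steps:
n = -15/2 (n = 15/(-2) = 15*(-1/2) = -15/2 ≈ -7.5000)
(n*33)*47 = -15/2*33*47 = -495/2*47 = -23265/2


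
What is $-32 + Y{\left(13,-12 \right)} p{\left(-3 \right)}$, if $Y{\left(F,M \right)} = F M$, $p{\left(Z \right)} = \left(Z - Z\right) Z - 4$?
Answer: $592$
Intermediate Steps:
$p{\left(Z \right)} = -4$ ($p{\left(Z \right)} = 0 Z - 4 = 0 - 4 = -4$)
$-32 + Y{\left(13,-12 \right)} p{\left(-3 \right)} = -32 + 13 \left(-12\right) \left(-4\right) = -32 - -624 = -32 + 624 = 592$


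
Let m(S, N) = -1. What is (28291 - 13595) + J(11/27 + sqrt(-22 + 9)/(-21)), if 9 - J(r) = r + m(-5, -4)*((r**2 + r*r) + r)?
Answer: 525287057/35721 - 44*I*sqrt(13)/567 ≈ 14705.0 - 0.2798*I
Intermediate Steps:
J(r) = 9 + 2*r**2 (J(r) = 9 - (r - ((r**2 + r*r) + r)) = 9 - (r - ((r**2 + r**2) + r)) = 9 - (r - (2*r**2 + r)) = 9 - (r - (r + 2*r**2)) = 9 - (r + (-r - 2*r**2)) = 9 - (-2)*r**2 = 9 + 2*r**2)
(28291 - 13595) + J(11/27 + sqrt(-22 + 9)/(-21)) = (28291 - 13595) + (9 + 2*(11/27 + sqrt(-22 + 9)/(-21))**2) = 14696 + (9 + 2*(11*(1/27) + sqrt(-13)*(-1/21))**2) = 14696 + (9 + 2*(11/27 + (I*sqrt(13))*(-1/21))**2) = 14696 + (9 + 2*(11/27 - I*sqrt(13)/21)**2) = 14705 + 2*(11/27 - I*sqrt(13)/21)**2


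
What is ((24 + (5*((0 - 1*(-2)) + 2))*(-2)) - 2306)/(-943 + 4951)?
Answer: -387/668 ≈ -0.57934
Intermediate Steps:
((24 + (5*((0 - 1*(-2)) + 2))*(-2)) - 2306)/(-943 + 4951) = ((24 + (5*((0 + 2) + 2))*(-2)) - 2306)/4008 = ((24 + (5*(2 + 2))*(-2)) - 2306)*(1/4008) = ((24 + (5*4)*(-2)) - 2306)*(1/4008) = ((24 + 20*(-2)) - 2306)*(1/4008) = ((24 - 40) - 2306)*(1/4008) = (-16 - 2306)*(1/4008) = -2322*1/4008 = -387/668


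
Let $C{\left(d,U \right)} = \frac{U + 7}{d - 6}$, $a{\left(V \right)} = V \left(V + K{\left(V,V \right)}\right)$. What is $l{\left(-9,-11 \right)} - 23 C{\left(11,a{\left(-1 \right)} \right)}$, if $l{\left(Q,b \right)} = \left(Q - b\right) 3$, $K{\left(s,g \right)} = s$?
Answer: $- \frac{177}{5} \approx -35.4$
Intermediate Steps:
$l{\left(Q,b \right)} = - 3 b + 3 Q$
$a{\left(V \right)} = 2 V^{2}$ ($a{\left(V \right)} = V \left(V + V\right) = V 2 V = 2 V^{2}$)
$C{\left(d,U \right)} = \frac{7 + U}{-6 + d}$
$l{\left(-9,-11 \right)} - 23 C{\left(11,a{\left(-1 \right)} \right)} = \left(\left(-3\right) \left(-11\right) + 3 \left(-9\right)\right) - 23 \frac{7 + 2 \left(-1\right)^{2}}{-6 + 11} = \left(33 - 27\right) - 23 \frac{7 + 2 \cdot 1}{5} = 6 - 23 \frac{7 + 2}{5} = 6 - 23 \cdot \frac{1}{5} \cdot 9 = 6 - \frac{207}{5} = - \frac{177}{5}$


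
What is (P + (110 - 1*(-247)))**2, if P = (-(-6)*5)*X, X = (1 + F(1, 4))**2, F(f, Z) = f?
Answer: 227529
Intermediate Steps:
X = 4 (X = (1 + 1)**2 = 2**2 = 4)
P = 120 (P = -(-6)*5*4 = -6*(-5)*4 = 30*4 = 120)
(P + (110 - 1*(-247)))**2 = (120 + (110 - 1*(-247)))**2 = (120 + (110 + 247))**2 = (120 + 357)**2 = 477**2 = 227529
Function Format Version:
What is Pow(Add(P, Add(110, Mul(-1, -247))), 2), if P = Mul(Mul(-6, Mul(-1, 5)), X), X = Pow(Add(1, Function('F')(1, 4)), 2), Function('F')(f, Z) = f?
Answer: 227529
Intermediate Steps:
X = 4 (X = Pow(Add(1, 1), 2) = Pow(2, 2) = 4)
P = 120 (P = Mul(Mul(-6, Mul(-1, 5)), 4) = Mul(Mul(-6, -5), 4) = Mul(30, 4) = 120)
Pow(Add(P, Add(110, Mul(-1, -247))), 2) = Pow(Add(120, Add(110, Mul(-1, -247))), 2) = Pow(Add(120, Add(110, 247)), 2) = Pow(Add(120, 357), 2) = Pow(477, 2) = 227529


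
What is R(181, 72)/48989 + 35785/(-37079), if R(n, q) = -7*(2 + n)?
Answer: -1800569564/1816463131 ≈ -0.99125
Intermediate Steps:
R(n, q) = -14 - 7*n
R(181, 72)/48989 + 35785/(-37079) = (-14 - 7*181)/48989 + 35785/(-37079) = (-14 - 1267)*(1/48989) + 35785*(-1/37079) = -1281*1/48989 - 35785/37079 = -1281/48989 - 35785/37079 = -1800569564/1816463131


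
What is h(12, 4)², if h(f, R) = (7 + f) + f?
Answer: 961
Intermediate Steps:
h(f, R) = 7 + 2*f
h(12, 4)² = (7 + 2*12)² = (7 + 24)² = 31² = 961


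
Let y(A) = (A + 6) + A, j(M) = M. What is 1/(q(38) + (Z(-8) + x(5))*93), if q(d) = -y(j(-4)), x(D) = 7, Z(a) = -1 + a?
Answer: -1/184 ≈ -0.0054348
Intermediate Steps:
y(A) = 6 + 2*A (y(A) = (6 + A) + A = 6 + 2*A)
q(d) = 2 (q(d) = -(6 + 2*(-4)) = -(6 - 8) = -1*(-2) = 2)
1/(q(38) + (Z(-8) + x(5))*93) = 1/(2 + ((-1 - 8) + 7)*93) = 1/(2 + (-9 + 7)*93) = 1/(2 - 2*93) = 1/(2 - 186) = 1/(-184) = -1/184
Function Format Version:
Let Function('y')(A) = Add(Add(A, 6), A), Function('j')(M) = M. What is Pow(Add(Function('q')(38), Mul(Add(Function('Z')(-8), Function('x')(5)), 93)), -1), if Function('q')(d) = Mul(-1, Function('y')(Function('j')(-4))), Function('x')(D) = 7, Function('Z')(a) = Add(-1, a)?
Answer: Rational(-1, 184) ≈ -0.0054348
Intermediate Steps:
Function('y')(A) = Add(6, Mul(2, A)) (Function('y')(A) = Add(Add(6, A), A) = Add(6, Mul(2, A)))
Function('q')(d) = 2 (Function('q')(d) = Mul(-1, Add(6, Mul(2, -4))) = Mul(-1, Add(6, -8)) = Mul(-1, -2) = 2)
Pow(Add(Function('q')(38), Mul(Add(Function('Z')(-8), Function('x')(5)), 93)), -1) = Pow(Add(2, Mul(Add(Add(-1, -8), 7), 93)), -1) = Pow(Add(2, Mul(Add(-9, 7), 93)), -1) = Pow(Add(2, Mul(-2, 93)), -1) = Pow(Add(2, -186), -1) = Pow(-184, -1) = Rational(-1, 184)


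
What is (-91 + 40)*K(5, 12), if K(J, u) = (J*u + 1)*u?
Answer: -37332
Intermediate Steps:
K(J, u) = u*(1 + J*u) (K(J, u) = (1 + J*u)*u = u*(1 + J*u))
(-91 + 40)*K(5, 12) = (-91 + 40)*(12*(1 + 5*12)) = -612*(1 + 60) = -612*61 = -51*732 = -37332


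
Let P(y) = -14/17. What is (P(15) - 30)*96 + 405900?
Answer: 6849996/17 ≈ 4.0294e+5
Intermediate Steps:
P(y) = -14/17 (P(y) = -14*1/17 = -14/17)
(P(15) - 30)*96 + 405900 = (-14/17 - 30)*96 + 405900 = -524/17*96 + 405900 = -50304/17 + 405900 = 6849996/17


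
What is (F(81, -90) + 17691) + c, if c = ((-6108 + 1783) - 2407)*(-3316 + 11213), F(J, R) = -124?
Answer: -53145037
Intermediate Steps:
c = -53162604 (c = (-4325 - 2407)*7897 = -6732*7897 = -53162604)
(F(81, -90) + 17691) + c = (-124 + 17691) - 53162604 = 17567 - 53162604 = -53145037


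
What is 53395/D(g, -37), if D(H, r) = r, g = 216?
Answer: -53395/37 ≈ -1443.1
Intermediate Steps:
53395/D(g, -37) = 53395/(-37) = 53395*(-1/37) = -53395/37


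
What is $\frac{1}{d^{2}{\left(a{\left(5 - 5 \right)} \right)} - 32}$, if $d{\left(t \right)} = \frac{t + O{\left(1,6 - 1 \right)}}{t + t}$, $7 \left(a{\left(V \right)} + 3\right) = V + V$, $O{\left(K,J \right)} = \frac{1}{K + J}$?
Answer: $- \frac{1296}{41183} \approx -0.031469$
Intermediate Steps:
$O{\left(K,J \right)} = \frac{1}{J + K}$
$a{\left(V \right)} = -3 + \frac{2 V}{7}$ ($a{\left(V \right)} = -3 + \frac{V + V}{7} = -3 + \frac{2 V}{7}$)
$d{\left(t \right)} = \frac{\frac{1}{6} + t}{2 t}$ ($d{\left(t \right)} = \frac{t + \frac{1}{\left(6 - 1\right) + 1}}{t + t} = \frac{t + \frac{1}{5 + 1}}{2 t} = \left(t + \frac{1}{6}\right) \frac{1}{2 t} = \left(\frac{1}{6} + t\right) \frac{1}{2 t} = \frac{\frac{1}{6} + t}{2 t}$)
$\frac{1}{d^{2}{\left(a{\left(5 - 5 \right)} \right)} - 32} = \frac{1}{\left(\frac{1 + 6 \left(-3 + \frac{2 \left(5 - 5\right)}{7}\right)}{12 \left(-3 + \frac{2 \left(5 - 5\right)}{7}\right)}\right)^{2} - 32} = \frac{1}{\left(\frac{1 + 6 \left(-3 + \frac{2}{7} \cdot 0\right)}{12 \left(-3 + \frac{2}{7} \cdot 0\right)}\right)^{2} - 32} = \frac{1}{\left(\frac{1 + 6 \left(-3 + 0\right)}{12 \left(-3 + 0\right)}\right)^{2} - 32} = \frac{1}{\left(\frac{1 + 6 \left(-3\right)}{12 \left(-3\right)}\right)^{2} - 32} = \frac{1}{\left(\frac{1}{12} \left(- \frac{1}{3}\right) \left(1 - 18\right)\right)^{2} - 32} = \frac{1}{\left(\frac{1}{12} \left(- \frac{1}{3}\right) \left(-17\right)\right)^{2} - 32} = \frac{1}{\left(\frac{17}{36}\right)^{2} - 32} = \frac{1}{\frac{289}{1296} - 32} = \frac{1}{- \frac{41183}{1296}} = - \frac{1296}{41183}$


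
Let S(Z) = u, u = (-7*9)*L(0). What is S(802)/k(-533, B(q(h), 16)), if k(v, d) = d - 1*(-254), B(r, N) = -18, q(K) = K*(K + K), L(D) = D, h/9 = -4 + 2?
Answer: 0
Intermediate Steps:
h = -18 (h = 9*(-4 + 2) = 9*(-2) = -18)
q(K) = 2*K² (q(K) = K*(2*K) = 2*K²)
u = 0 (u = -7*9*0 = -63*0 = 0)
k(v, d) = 254 + d (k(v, d) = d + 254 = 254 + d)
S(Z) = 0
S(802)/k(-533, B(q(h), 16)) = 0/(254 - 18) = 0/236 = 0*(1/236) = 0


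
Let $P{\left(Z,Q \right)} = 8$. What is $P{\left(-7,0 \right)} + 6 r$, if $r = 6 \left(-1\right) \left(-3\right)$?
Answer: $116$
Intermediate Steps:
$r = 18$ ($r = \left(-6\right) \left(-3\right) = 18$)
$P{\left(-7,0 \right)} + 6 r = 8 + 6 \cdot 18 = 8 + 108 = 116$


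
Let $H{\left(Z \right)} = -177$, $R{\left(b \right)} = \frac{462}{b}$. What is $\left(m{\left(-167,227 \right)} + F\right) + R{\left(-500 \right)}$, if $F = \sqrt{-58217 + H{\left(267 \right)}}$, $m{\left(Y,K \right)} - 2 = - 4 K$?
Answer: $- \frac{226731}{250} + i \sqrt{58394} \approx -906.92 + 241.65 i$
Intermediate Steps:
$m{\left(Y,K \right)} = 2 - 4 K$
$F = i \sqrt{58394}$ ($F = \sqrt{-58217 - 177} = \sqrt{-58394} = i \sqrt{58394} \approx 241.65 i$)
$\left(m{\left(-167,227 \right)} + F\right) + R{\left(-500 \right)} = \left(\left(2 - 908\right) + i \sqrt{58394}\right) + \frac{462}{-500} = \left(\left(2 - 908\right) + i \sqrt{58394}\right) + 462 \left(- \frac{1}{500}\right) = \left(-906 + i \sqrt{58394}\right) - \frac{231}{250} = - \frac{226731}{250} + i \sqrt{58394}$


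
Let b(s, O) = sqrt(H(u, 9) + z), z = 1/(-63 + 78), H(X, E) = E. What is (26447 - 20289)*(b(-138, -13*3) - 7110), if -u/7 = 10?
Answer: -43783380 + 12316*sqrt(510)/15 ≈ -4.3765e+7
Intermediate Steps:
u = -70 (u = -7*10 = -70)
z = 1/15 ≈ 0.066667
b(s, O) = 2*sqrt(510)/15 (b(s, O) = sqrt(9 + 1/15) = sqrt(136/15) = 2*sqrt(510)/15)
(26447 - 20289)*(b(-138, -13*3) - 7110) = (26447 - 20289)*(2*sqrt(510)/15 - 7110) = 6158*(-7110 + 2*sqrt(510)/15) = -43783380 + 12316*sqrt(510)/15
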